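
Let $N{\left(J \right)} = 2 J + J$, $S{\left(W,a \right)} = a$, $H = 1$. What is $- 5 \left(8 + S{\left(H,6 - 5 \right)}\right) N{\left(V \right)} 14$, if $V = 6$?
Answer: $-11340$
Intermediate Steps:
$N{\left(J \right)} = 3 J$
$- 5 \left(8 + S{\left(H,6 - 5 \right)}\right) N{\left(V \right)} 14 = - 5 \left(8 + \left(6 - 5\right)\right) 3 \cdot 6 \cdot 14 = - 5 \left(8 + 1\right) 18 \cdot 14 = \left(-5\right) 9 \cdot 252 = \left(-45\right) 252 = -11340$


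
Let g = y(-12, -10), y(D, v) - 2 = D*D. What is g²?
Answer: 21316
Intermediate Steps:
y(D, v) = 2 + D² (y(D, v) = 2 + D*D = 2 + D²)
g = 146 (g = 2 + (-12)² = 2 + 144 = 146)
g² = 146² = 21316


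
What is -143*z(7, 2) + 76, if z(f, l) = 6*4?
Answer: -3356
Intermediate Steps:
z(f, l) = 24
-143*z(7, 2) + 76 = -143*24 + 76 = -3432 + 76 = -3356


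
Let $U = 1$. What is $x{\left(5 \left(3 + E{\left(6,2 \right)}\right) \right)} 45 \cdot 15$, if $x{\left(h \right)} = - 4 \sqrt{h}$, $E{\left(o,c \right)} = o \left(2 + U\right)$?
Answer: $- 2700 \sqrt{105} \approx -27667.0$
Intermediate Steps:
$E{\left(o,c \right)} = 3 o$ ($E{\left(o,c \right)} = o \left(2 + 1\right) = o 3 = 3 o$)
$x{\left(5 \left(3 + E{\left(6,2 \right)}\right) \right)} 45 \cdot 15 = - 4 \sqrt{5 \left(3 + 3 \cdot 6\right)} 45 \cdot 15 = - 4 \sqrt{5 \left(3 + 18\right)} 45 \cdot 15 = - 4 \sqrt{5 \cdot 21} \cdot 45 \cdot 15 = - 4 \sqrt{105} \cdot 45 \cdot 15 = - 180 \sqrt{105} \cdot 15 = - 2700 \sqrt{105}$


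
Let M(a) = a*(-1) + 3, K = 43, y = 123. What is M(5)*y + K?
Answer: -203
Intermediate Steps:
M(a) = 3 - a (M(a) = -a + 3 = 3 - a)
M(5)*y + K = (3 - 1*5)*123 + 43 = (3 - 5)*123 + 43 = -2*123 + 43 = -246 + 43 = -203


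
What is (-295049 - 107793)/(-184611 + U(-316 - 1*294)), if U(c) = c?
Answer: 402842/185221 ≈ 2.1749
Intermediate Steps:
(-295049 - 107793)/(-184611 + U(-316 - 1*294)) = (-295049 - 107793)/(-184611 + (-316 - 1*294)) = -402842/(-184611 + (-316 - 294)) = -402842/(-184611 - 610) = -402842/(-185221) = -402842*(-1/185221) = 402842/185221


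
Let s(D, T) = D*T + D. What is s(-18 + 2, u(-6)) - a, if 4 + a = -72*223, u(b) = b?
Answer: 16140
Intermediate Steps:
a = -16060 (a = -4 - 72*223 = -4 - 16056 = -16060)
s(D, T) = D + D*T
s(-18 + 2, u(-6)) - a = (-18 + 2)*(1 - 6) - 1*(-16060) = -16*(-5) + 16060 = 80 + 16060 = 16140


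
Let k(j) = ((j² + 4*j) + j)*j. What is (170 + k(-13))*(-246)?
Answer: 290772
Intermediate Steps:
k(j) = j*(j² + 5*j) (k(j) = (j² + 5*j)*j = j*(j² + 5*j))
(170 + k(-13))*(-246) = (170 + (-13)²*(5 - 13))*(-246) = (170 + 169*(-8))*(-246) = (170 - 1352)*(-246) = -1182*(-246) = 290772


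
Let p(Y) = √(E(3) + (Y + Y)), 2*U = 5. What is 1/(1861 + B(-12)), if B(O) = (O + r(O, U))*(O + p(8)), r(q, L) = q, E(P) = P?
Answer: 2149/4607257 + 24*√19/4607257 ≈ 0.00048914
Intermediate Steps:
U = 5/2 (U = (½)*5 = 5/2 ≈ 2.5000)
p(Y) = √(3 + 2*Y) (p(Y) = √(3 + (Y + Y)) = √(3 + 2*Y))
B(O) = 2*O*(O + √19) (B(O) = (O + O)*(O + √(3 + 2*8)) = (2*O)*(O + √(3 + 16)) = (2*O)*(O + √19) = 2*O*(O + √19))
1/(1861 + B(-12)) = 1/(1861 + 2*(-12)*(-12 + √19)) = 1/(1861 + (288 - 24*√19)) = 1/(2149 - 24*√19)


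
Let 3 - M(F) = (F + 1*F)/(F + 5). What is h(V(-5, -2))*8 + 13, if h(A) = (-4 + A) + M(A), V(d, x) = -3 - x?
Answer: 1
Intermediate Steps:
M(F) = 3 - 2*F/(5 + F) (M(F) = 3 - (F + 1*F)/(F + 5) = 3 - (F + F)/(5 + F) = 3 - 2*F/(5 + F))
h(A) = -4 + A + (15 + A)/(5 + A) (h(A) = (-4 + A) + (15 + A)/(5 + A) = -4 + A + (15 + A)/(5 + A))
h(V(-5, -2))*8 + 13 = ((-5 + (-3 - 1*(-2))² + 2*(-3 - 1*(-2)))/(5 + (-3 - 1*(-2))))*8 + 13 = ((-5 + (-3 + 2)² + 2*(-3 + 2))/(5 + (-3 + 2)))*8 + 13 = ((-5 + (-1)² + 2*(-1))/(5 - 1))*8 + 13 = ((-5 + 1 - 2)/4)*8 + 13 = ((¼)*(-6))*8 + 13 = -3/2*8 + 13 = -12 + 13 = 1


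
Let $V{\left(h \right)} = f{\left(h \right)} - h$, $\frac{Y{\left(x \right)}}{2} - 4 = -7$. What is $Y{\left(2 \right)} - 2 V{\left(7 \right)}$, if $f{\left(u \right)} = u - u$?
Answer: $8$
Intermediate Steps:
$f{\left(u \right)} = 0$
$Y{\left(x \right)} = -6$ ($Y{\left(x \right)} = 8 + 2 \left(-7\right) = 8 - 14 = -6$)
$V{\left(h \right)} = - h$ ($V{\left(h \right)} = 0 - h = - h$)
$Y{\left(2 \right)} - 2 V{\left(7 \right)} = -6 - 2 \left(\left(-1\right) 7\right) = -6 - -14 = -6 + 14 = 8$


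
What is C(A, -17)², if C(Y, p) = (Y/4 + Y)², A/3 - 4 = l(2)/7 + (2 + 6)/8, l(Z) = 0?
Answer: 31640625/256 ≈ 1.2360e+5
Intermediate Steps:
A = 15 (A = 12 + 3*(0/7 + (2 + 6)/8) = 12 + 3*(0*(⅐) + 8*(⅛)) = 12 + 3*(0 + 1) = 12 + 3*1 = 12 + 3 = 15)
C(Y, p) = 25*Y²/16 (C(Y, p) = (Y*(¼) + Y)² = (Y/4 + Y)² = (5*Y/4)² = 25*Y²/16)
C(A, -17)² = ((25/16)*15²)² = ((25/16)*225)² = (5625/16)² = 31640625/256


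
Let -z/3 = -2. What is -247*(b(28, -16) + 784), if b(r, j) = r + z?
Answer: -202046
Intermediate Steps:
z = 6 (z = -3*(-2) = 6)
b(r, j) = 6 + r (b(r, j) = r + 6 = 6 + r)
-247*(b(28, -16) + 784) = -247*((6 + 28) + 784) = -247*(34 + 784) = -247*818 = -202046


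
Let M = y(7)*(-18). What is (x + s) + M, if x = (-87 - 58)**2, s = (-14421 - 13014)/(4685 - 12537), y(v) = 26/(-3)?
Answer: 166340647/7852 ≈ 21185.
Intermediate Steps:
y(v) = -26/3 (y(v) = 26*(-1/3) = -26/3)
M = 156 (M = -26/3*(-18) = 156)
s = 27435/7852 (s = -27435/(-7852) = -27435*(-1/7852) = 27435/7852 ≈ 3.4940)
x = 21025 (x = (-145)**2 = 21025)
(x + s) + M = (21025 + 27435/7852) + 156 = 165115735/7852 + 156 = 166340647/7852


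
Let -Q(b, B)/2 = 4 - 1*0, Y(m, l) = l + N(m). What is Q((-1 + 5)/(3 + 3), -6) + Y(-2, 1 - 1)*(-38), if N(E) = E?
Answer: 68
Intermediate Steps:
Y(m, l) = l + m
Q(b, B) = -8 (Q(b, B) = -2*(4 - 1*0) = -2*(4 + 0) = -2*4 = -8)
Q((-1 + 5)/(3 + 3), -6) + Y(-2, 1 - 1)*(-38) = -8 + ((1 - 1) - 2)*(-38) = -8 + (0 - 2)*(-38) = -8 - 2*(-38) = -8 + 76 = 68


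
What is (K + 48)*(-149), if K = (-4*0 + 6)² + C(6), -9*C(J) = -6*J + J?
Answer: -39038/3 ≈ -13013.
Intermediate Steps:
C(J) = 5*J/9 (C(J) = -(-6*J + J)/9 = -(-5)*J/9 = 5*J/9)
K = 118/3 (K = (-4*0 + 6)² + (5/9)*6 = (0 + 6)² + 10/3 = 6² + 10/3 = 36 + 10/3 = 118/3 ≈ 39.333)
(K + 48)*(-149) = (118/3 + 48)*(-149) = (262/3)*(-149) = -39038/3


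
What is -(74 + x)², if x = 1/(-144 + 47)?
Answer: -51509329/9409 ≈ -5474.5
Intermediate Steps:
x = -1/97 (x = 1/(-97) = -1/97 ≈ -0.010309)
-(74 + x)² = -(74 - 1/97)² = -(7177/97)² = -1*51509329/9409 = -51509329/9409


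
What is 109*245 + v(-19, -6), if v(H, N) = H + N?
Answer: 26680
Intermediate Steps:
109*245 + v(-19, -6) = 109*245 + (-19 - 6) = 26705 - 25 = 26680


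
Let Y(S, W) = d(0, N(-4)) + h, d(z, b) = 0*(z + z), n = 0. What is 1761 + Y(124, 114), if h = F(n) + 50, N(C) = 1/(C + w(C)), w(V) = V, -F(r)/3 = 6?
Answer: 1793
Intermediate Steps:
F(r) = -18 (F(r) = -3*6 = -18)
N(C) = 1/(2*C) (N(C) = 1/(C + C) = 1/(2*C))
d(z, b) = 0 (d(z, b) = 0*(2*z) = 0)
h = 32 (h = -18 + 50 = 32)
Y(S, W) = 32 (Y(S, W) = 0 + 32 = 32)
1761 + Y(124, 114) = 1761 + 32 = 1793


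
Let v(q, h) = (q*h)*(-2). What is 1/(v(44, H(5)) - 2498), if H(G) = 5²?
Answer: -1/4698 ≈ -0.00021286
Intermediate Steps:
H(G) = 25
v(q, h) = -2*h*q (v(q, h) = (h*q)*(-2) = -2*h*q)
1/(v(44, H(5)) - 2498) = 1/(-2*25*44 - 2498) = 1/(-2200 - 2498) = 1/(-4698) = -1/4698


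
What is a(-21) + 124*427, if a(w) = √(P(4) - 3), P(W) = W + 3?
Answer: 52950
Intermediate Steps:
P(W) = 3 + W
a(w) = 2 (a(w) = √((3 + 4) - 3) = √(7 - 3) = √4 = 2)
a(-21) + 124*427 = 2 + 124*427 = 2 + 52948 = 52950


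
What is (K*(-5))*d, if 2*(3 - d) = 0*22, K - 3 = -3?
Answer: 0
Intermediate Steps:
K = 0 (K = 3 - 3 = 0)
d = 3 (d = 3 - 0*22 = 3 - ½*0 = 3 + 0 = 3)
(K*(-5))*d = (0*(-5))*3 = 0*3 = 0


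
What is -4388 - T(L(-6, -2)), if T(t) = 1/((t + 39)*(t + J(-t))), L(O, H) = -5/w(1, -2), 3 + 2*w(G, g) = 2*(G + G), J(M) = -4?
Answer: -1781527/406 ≈ -4388.0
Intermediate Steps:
w(G, g) = -3/2 + 2*G (w(G, g) = -3/2 + (2*(G + G))/2 = -3/2 + (2*(2*G))/2 = -3/2 + (4*G)/2 = -3/2 + 2*G)
L(O, H) = -10 (L(O, H) = -5/(-3/2 + 2*1) = -5/(-3/2 + 2) = -5/1/2 = -5*2 = -10)
T(t) = 1/((-4 + t)*(39 + t)) (T(t) = 1/((t + 39)*(t - 4)) = 1/((39 + t)*(-4 + t)) = 1/((-4 + t)*(39 + t)))
-4388 - T(L(-6, -2)) = -4388 - 1/(-156 + (-10)**2 + 35*(-10)) = -4388 - 1/(-156 + 100 - 350) = -4388 - 1/(-406) = -4388 - 1*(-1/406) = -4388 + 1/406 = -1781527/406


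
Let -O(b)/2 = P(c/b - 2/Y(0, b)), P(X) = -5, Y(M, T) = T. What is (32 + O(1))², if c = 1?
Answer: 1764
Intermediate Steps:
O(b) = 10 (O(b) = -2*(-5) = 10)
(32 + O(1))² = (32 + 10)² = 42² = 1764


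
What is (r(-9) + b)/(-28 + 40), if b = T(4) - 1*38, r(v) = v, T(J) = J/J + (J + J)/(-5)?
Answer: -119/30 ≈ -3.9667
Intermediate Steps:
T(J) = 1 - 2*J/5 (T(J) = 1 + (2*J)*(-1/5) = 1 - 2*J/5)
b = -193/5 (b = (1 - 2/5*4) - 1*38 = (1 - 8/5) - 38 = -3/5 - 38 = -193/5 ≈ -38.600)
(r(-9) + b)/(-28 + 40) = (-9 - 193/5)/(-28 + 40) = -238/5/12 = (1/12)*(-238/5) = -119/30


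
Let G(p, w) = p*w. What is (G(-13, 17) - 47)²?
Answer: 71824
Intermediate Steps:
(G(-13, 17) - 47)² = (-13*17 - 47)² = (-221 - 47)² = (-268)² = 71824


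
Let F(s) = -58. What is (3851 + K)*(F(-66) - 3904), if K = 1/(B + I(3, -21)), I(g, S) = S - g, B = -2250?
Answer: -17347959713/1137 ≈ -1.5258e+7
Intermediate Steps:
K = -1/2274 (K = 1/(-2250 + (-21 - 1*3)) = 1/(-2250 + (-21 - 3)) = 1/(-2250 - 24) = 1/(-2274) = -1/2274 ≈ -0.00043975)
(3851 + K)*(F(-66) - 3904) = (3851 - 1/2274)*(-58 - 3904) = (8757173/2274)*(-3962) = -17347959713/1137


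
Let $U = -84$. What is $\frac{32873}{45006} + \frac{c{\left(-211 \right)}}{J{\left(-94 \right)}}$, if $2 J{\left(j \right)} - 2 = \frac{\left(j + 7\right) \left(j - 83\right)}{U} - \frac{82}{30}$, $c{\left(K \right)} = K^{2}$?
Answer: $- \frac{1680577004321}{3479098818} \approx -483.05$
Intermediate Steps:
$J{\left(j \right)} = - \frac{11}{30} - \frac{\left(-83 + j\right) \left(7 + j\right)}{168}$ ($J{\left(j \right)} = 1 + \frac{\frac{\left(j + 7\right) \left(j - 83\right)}{-84} - \frac{82}{30}}{2} = 1 + \frac{\left(7 + j\right) \left(-83 + j\right) \left(- \frac{1}{84}\right) - \frac{41}{15}}{2} = 1 + \frac{\left(-83 + j\right) \left(7 + j\right) \left(- \frac{1}{84}\right) - \frac{41}{15}}{2} = 1 + \frac{- \frac{\left(-83 + j\right) \left(7 + j\right)}{84} - \frac{41}{15}}{2} = 1 + \frac{- \frac{41}{15} - \frac{\left(-83 + j\right) \left(7 + j\right)}{84}}{2} = 1 - \left(\frac{41}{30} + \frac{\left(-83 + j\right) \left(7 + j\right)}{168}\right) = - \frac{11}{30} - \frac{\left(-83 + j\right) \left(7 + j\right)}{168}$)
$\frac{32873}{45006} + \frac{c{\left(-211 \right)}}{J{\left(-94 \right)}} = \frac{32873}{45006} + \frac{\left(-211\right)^{2}}{\frac{371}{120} - \frac{\left(-94\right)^{2}}{168} + \frac{19}{42} \left(-94\right)} = 32873 \cdot \frac{1}{45006} + \frac{44521}{\frac{371}{120} - \frac{2209}{42} - \frac{893}{21}} = \frac{32873}{45006} + \frac{44521}{\frac{371}{120} - \frac{2209}{42} - \frac{893}{21}} = \frac{32873}{45006} + \frac{44521}{- \frac{77303}{840}} = \frac{32873}{45006} + 44521 \left(- \frac{840}{77303}\right) = \frac{32873}{45006} - \frac{37397640}{77303} = - \frac{1680577004321}{3479098818}$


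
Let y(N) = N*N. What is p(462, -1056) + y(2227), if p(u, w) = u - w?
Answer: 4961047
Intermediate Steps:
y(N) = N**2
p(462, -1056) + y(2227) = (462 - 1*(-1056)) + 2227**2 = (462 + 1056) + 4959529 = 1518 + 4959529 = 4961047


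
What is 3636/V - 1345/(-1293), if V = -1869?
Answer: -729181/805539 ≈ -0.90521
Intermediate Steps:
3636/V - 1345/(-1293) = 3636/(-1869) - 1345/(-1293) = 3636*(-1/1869) - 1345*(-1/1293) = -1212/623 + 1345/1293 = -729181/805539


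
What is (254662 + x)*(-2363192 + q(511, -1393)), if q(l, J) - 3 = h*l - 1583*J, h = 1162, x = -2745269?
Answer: -1085187357184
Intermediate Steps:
q(l, J) = 3 - 1583*J + 1162*l (q(l, J) = 3 + (1162*l - 1583*J) = 3 + (-1583*J + 1162*l) = 3 - 1583*J + 1162*l)
(254662 + x)*(-2363192 + q(511, -1393)) = (254662 - 2745269)*(-2363192 + (3 - 1583*(-1393) + 1162*511)) = -2490607*(-2363192 + (3 + 2205119 + 593782)) = -2490607*(-2363192 + 2798904) = -2490607*435712 = -1085187357184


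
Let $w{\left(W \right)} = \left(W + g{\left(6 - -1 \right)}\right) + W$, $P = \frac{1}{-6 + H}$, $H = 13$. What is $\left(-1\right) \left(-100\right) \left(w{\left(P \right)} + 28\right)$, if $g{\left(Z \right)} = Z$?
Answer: $\frac{24700}{7} \approx 3528.6$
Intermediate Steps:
$P = \frac{1}{7}$ ($P = \frac{1}{-6 + 13} = \frac{1}{7} \approx 0.14286$)
$w{\left(W \right)} = 7 + 2 W$ ($w{\left(W \right)} = \left(W + \left(6 - -1\right)\right) + W = \left(W + \left(6 + 1\right)\right) + W = \left(W + 7\right) + W = \left(7 + W\right) + W = 7 + 2 W$)
$\left(-1\right) \left(-100\right) \left(w{\left(P \right)} + 28\right) = \left(-1\right) \left(-100\right) \left(\left(7 + 2 \cdot \frac{1}{7}\right) + 28\right) = 100 \left(\left(7 + \frac{2}{7}\right) + 28\right) = 100 \left(\frac{51}{7} + 28\right) = 100 \cdot \frac{247}{7} = \frac{24700}{7}$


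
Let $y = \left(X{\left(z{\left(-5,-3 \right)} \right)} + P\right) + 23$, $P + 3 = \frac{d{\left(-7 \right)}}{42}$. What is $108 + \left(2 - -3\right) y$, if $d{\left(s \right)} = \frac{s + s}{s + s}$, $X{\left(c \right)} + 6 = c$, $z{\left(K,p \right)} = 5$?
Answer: $\frac{8531}{42} \approx 203.12$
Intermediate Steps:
$X{\left(c \right)} = -6 + c$
$d{\left(s \right)} = 1$ ($d{\left(s \right)} = \frac{2 s}{2 s} = 2 s \frac{1}{2 s} = 1$)
$P = - \frac{125}{42}$ ($P = -3 + 1 \cdot \frac{1}{42} = -3 + \frac{1}{42} = - \frac{125}{42} \approx -2.9762$)
$y = \frac{799}{42}$ ($y = \left(\left(-6 + 5\right) - \frac{125}{42}\right) + 23 = \left(-1 - \frac{125}{42}\right) + 23 = - \frac{167}{42} + 23 = \frac{799}{42} \approx 19.024$)
$108 + \left(2 - -3\right) y = 108 + \left(2 - -3\right) \frac{799}{42} = 108 + \left(2 + 3\right) \frac{799}{42} = 108 + 5 \cdot \frac{799}{42} = 108 + \frac{3995}{42} = \frac{8531}{42}$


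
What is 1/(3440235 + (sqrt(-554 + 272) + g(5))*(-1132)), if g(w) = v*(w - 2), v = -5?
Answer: 1152405/3984232305931 + 1132*I*sqrt(282)/11952696917793 ≈ 2.8924e-7 + 1.5904e-9*I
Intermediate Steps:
g(w) = 10 - 5*w (g(w) = -5*(w - 2) = -5*(-2 + w) = 10 - 5*w)
1/(3440235 + (sqrt(-554 + 272) + g(5))*(-1132)) = 1/(3440235 + (sqrt(-554 + 272) + (10 - 5*5))*(-1132)) = 1/(3440235 + (sqrt(-282) + (10 - 25))*(-1132)) = 1/(3440235 + (I*sqrt(282) - 15)*(-1132)) = 1/(3440235 + (-15 + I*sqrt(282))*(-1132)) = 1/(3440235 + (16980 - 1132*I*sqrt(282))) = 1/(3457215 - 1132*I*sqrt(282))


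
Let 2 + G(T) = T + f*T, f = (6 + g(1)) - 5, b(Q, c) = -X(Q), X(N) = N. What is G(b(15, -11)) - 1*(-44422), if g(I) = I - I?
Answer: 44390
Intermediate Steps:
g(I) = 0
b(Q, c) = -Q
f = 1 (f = (6 + 0) - 5 = 6 - 5 = 1)
G(T) = -2 + 2*T (G(T) = -2 + (T + 1*T) = -2 + (T + T) = -2 + 2*T)
G(b(15, -11)) - 1*(-44422) = (-2 + 2*(-1*15)) - 1*(-44422) = (-2 + 2*(-15)) + 44422 = (-2 - 30) + 44422 = -32 + 44422 = 44390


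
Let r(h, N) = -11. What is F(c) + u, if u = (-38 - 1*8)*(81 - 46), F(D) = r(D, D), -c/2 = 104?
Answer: -1621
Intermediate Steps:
c = -208 (c = -2*104 = -208)
F(D) = -11
u = -1610 (u = (-38 - 8)*35 = -46*35 = -1610)
F(c) + u = -11 - 1610 = -1621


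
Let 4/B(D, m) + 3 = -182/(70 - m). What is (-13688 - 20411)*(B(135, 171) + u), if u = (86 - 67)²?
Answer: -1475702423/121 ≈ -1.2196e+7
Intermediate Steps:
B(D, m) = 4/(-3 - 182/(70 - m))
u = 361 (u = 19² = 361)
(-13688 - 20411)*(B(135, 171) + u) = (-13688 - 20411)*(4*(70 - 1*171)/(-392 + 3*171) + 361) = -34099*(4*(70 - 171)/(-392 + 513) + 361) = -34099*(4*(-101)/121 + 361) = -34099*(4*(1/121)*(-101) + 361) = -34099*(-404/121 + 361) = -34099*43277/121 = -1475702423/121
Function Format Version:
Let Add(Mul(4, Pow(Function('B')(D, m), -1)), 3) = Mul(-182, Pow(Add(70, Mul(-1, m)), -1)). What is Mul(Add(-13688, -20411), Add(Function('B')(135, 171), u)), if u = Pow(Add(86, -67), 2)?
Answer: Rational(-1475702423, 121) ≈ -1.2196e+7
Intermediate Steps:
Function('B')(D, m) = Mul(4, Pow(Add(-3, Mul(-182, Pow(Add(70, Mul(-1, m)), -1))), -1))
u = 361 (u = Pow(19, 2) = 361)
Mul(Add(-13688, -20411), Add(Function('B')(135, 171), u)) = Mul(Add(-13688, -20411), Add(Mul(4, Pow(Add(-392, Mul(3, 171)), -1), Add(70, Mul(-1, 171))), 361)) = Mul(-34099, Add(Mul(4, Pow(Add(-392, 513), -1), Add(70, -171)), 361)) = Mul(-34099, Add(Mul(4, Pow(121, -1), -101), 361)) = Mul(-34099, Add(Mul(4, Rational(1, 121), -101), 361)) = Mul(-34099, Add(Rational(-404, 121), 361)) = Mul(-34099, Rational(43277, 121)) = Rational(-1475702423, 121)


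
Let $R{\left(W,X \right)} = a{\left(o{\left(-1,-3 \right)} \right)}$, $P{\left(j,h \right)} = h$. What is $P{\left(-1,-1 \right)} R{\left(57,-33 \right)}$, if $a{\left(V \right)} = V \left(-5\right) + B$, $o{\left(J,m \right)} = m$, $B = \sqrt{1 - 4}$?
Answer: $-15 - i \sqrt{3} \approx -15.0 - 1.732 i$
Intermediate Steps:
$B = i \sqrt{3}$ ($B = \sqrt{-3} = i \sqrt{3} \approx 1.732 i$)
$a{\left(V \right)} = - 5 V + i \sqrt{3}$ ($a{\left(V \right)} = V \left(-5\right) + i \sqrt{3} = - 5 V + i \sqrt{3}$)
$R{\left(W,X \right)} = 15 + i \sqrt{3}$ ($R{\left(W,X \right)} = \left(-5\right) \left(-3\right) + i \sqrt{3} = 15 + i \sqrt{3}$)
$P{\left(-1,-1 \right)} R{\left(57,-33 \right)} = - (15 + i \sqrt{3}) = -15 - i \sqrt{3}$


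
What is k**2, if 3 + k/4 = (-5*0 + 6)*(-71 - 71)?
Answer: 11696400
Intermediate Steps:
k = -3420 (k = -12 + 4*((-5*0 + 6)*(-71 - 71)) = -12 + 4*((0 + 6)*(-142)) = -12 + 4*(6*(-142)) = -12 + 4*(-852) = -12 - 3408 = -3420)
k**2 = (-3420)**2 = 11696400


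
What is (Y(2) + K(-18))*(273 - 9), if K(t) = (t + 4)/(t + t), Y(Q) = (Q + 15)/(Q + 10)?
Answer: 1430/3 ≈ 476.67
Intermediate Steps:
Y(Q) = (15 + Q)/(10 + Q)
K(t) = (4 + t)/(2*t) (K(t) = (4 + t)/((2*t)) = (4 + t)*(1/(2*t)) = (4 + t)/(2*t))
(Y(2) + K(-18))*(273 - 9) = ((15 + 2)/(10 + 2) + (½)*(4 - 18)/(-18))*(273 - 9) = (17/12 + (½)*(-1/18)*(-14))*264 = ((1/12)*17 + 7/18)*264 = (17/12 + 7/18)*264 = (65/36)*264 = 1430/3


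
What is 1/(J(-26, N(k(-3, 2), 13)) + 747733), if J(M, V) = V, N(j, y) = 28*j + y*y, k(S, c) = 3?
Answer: 1/747986 ≈ 1.3369e-6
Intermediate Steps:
N(j, y) = y**2 + 28*j (N(j, y) = 28*j + y**2 = y**2 + 28*j)
1/(J(-26, N(k(-3, 2), 13)) + 747733) = 1/((13**2 + 28*3) + 747733) = 1/((169 + 84) + 747733) = 1/(253 + 747733) = 1/747986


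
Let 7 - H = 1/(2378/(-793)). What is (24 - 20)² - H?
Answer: 20609/2378 ≈ 8.6665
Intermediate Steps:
H = 17439/2378 (H = 7 - 1/(2378/(-793)) = 7 - 1/(2378*(-1/793)) = 7 - 1/(-2378/793) = 7 - 1*(-793/2378) = 7 + 793/2378 = 17439/2378 ≈ 7.3335)
(24 - 20)² - H = (24 - 20)² - 1*17439/2378 = 4² - 17439/2378 = 16 - 17439/2378 = 20609/2378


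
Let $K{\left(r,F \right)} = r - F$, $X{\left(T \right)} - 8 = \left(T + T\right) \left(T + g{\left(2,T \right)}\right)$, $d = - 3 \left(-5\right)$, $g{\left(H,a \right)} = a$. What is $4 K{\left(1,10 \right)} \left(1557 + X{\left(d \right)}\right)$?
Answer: $-88740$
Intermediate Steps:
$d = 15$ ($d = \left(-1\right) \left(-15\right) = 15$)
$X{\left(T \right)} = 8 + 4 T^{2}$ ($X{\left(T \right)} = 8 + \left(T + T\right) \left(T + T\right) = 8 + 2 T 2 T = 8 + 4 T^{2}$)
$4 K{\left(1,10 \right)} \left(1557 + X{\left(d \right)}\right) = 4 \left(1 - 10\right) \left(1557 + \left(8 + 4 \cdot 15^{2}\right)\right) = 4 \left(1 - 10\right) \left(1557 + \left(8 + 4 \cdot 225\right)\right) = 4 \left(-9\right) \left(1557 + \left(8 + 900\right)\right) = - 36 \left(1557 + 908\right) = \left(-36\right) 2465 = -88740$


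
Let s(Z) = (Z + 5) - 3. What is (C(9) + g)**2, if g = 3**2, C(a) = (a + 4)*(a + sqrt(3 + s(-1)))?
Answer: 23104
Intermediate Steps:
s(Z) = 2 + Z (s(Z) = (5 + Z) - 3 = 2 + Z)
C(a) = (2 + a)*(4 + a) (C(a) = (a + 4)*(a + sqrt(3 + (2 - 1))) = (4 + a)*(a + sqrt(3 + 1)) = (4 + a)*(a + sqrt(4)) = (4 + a)*(a + 2) = (4 + a)*(2 + a) = (2 + a)*(4 + a))
g = 9
(C(9) + g)**2 = ((8 + 9**2 + 6*9) + 9)**2 = ((8 + 81 + 54) + 9)**2 = (143 + 9)**2 = 152**2 = 23104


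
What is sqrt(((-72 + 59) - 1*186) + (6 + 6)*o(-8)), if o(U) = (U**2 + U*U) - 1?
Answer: 5*sqrt(53) ≈ 36.401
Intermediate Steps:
o(U) = -1 + 2*U**2 (o(U) = (U**2 + U**2) - 1 = 2*U**2 - 1 = -1 + 2*U**2)
sqrt(((-72 + 59) - 1*186) + (6 + 6)*o(-8)) = sqrt(((-72 + 59) - 1*186) + (6 + 6)*(-1 + 2*(-8)**2)) = sqrt((-13 - 186) + 12*(-1 + 2*64)) = sqrt(-199 + 12*(-1 + 128)) = sqrt(-199 + 12*127) = sqrt(-199 + 1524) = sqrt(1325) = 5*sqrt(53)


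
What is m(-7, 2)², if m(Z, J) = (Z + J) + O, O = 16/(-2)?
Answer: 169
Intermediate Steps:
O = -8 (O = 16*(-½) = -8)
m(Z, J) = -8 + J + Z (m(Z, J) = (Z + J) - 8 = (J + Z) - 8 = -8 + J + Z)
m(-7, 2)² = (-8 + 2 - 7)² = (-13)² = 169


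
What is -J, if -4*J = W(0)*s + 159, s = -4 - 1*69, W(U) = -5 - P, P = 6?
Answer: 481/2 ≈ 240.50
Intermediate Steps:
W(U) = -11 (W(U) = -5 - 1*6 = -5 - 6 = -11)
s = -73 (s = -4 - 69 = -73)
J = -481/2 (J = -(-11*(-73) + 159)/4 = -(803 + 159)/4 = -1/4*962 = -481/2 ≈ -240.50)
-J = -1*(-481/2) = 481/2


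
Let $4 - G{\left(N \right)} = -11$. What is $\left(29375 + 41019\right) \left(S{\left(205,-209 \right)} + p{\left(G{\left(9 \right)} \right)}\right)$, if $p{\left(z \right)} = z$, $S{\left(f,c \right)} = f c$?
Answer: $-3014975020$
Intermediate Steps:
$S{\left(f,c \right)} = c f$
$G{\left(N \right)} = 15$ ($G{\left(N \right)} = 4 - -11 = 4 + 11 = 15$)
$\left(29375 + 41019\right) \left(S{\left(205,-209 \right)} + p{\left(G{\left(9 \right)} \right)}\right) = \left(29375 + 41019\right) \left(\left(-209\right) 205 + 15\right) = 70394 \left(-42845 + 15\right) = 70394 \left(-42830\right) = -3014975020$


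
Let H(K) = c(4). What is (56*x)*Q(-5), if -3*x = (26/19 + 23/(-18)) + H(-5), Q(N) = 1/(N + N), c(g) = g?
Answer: 19586/2565 ≈ 7.6359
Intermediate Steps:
H(K) = 4
Q(N) = 1/(2*N)
x = -1399/1026 (x = -((26/19 + 23/(-18)) + 4)/3 = -((26*(1/19) + 23*(-1/18)) + 4)/3 = -((26/19 - 23/18) + 4)/3 = -(31/342 + 4)/3 = -⅓*1399/342 = -1399/1026 ≈ -1.3635)
(56*x)*Q(-5) = (56*(-1399/1026))*((½)/(-5)) = -19586*(-1)/(513*5) = -39172/513*(-⅒) = 19586/2565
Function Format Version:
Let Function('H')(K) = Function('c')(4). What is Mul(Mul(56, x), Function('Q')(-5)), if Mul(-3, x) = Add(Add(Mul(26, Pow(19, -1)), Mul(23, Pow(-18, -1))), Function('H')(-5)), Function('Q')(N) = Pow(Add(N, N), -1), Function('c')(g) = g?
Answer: Rational(19586, 2565) ≈ 7.6359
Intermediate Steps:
Function('H')(K) = 4
Function('Q')(N) = Mul(Rational(1, 2), Pow(N, -1)) (Function('Q')(N) = Pow(Mul(2, N), -1) = Mul(Rational(1, 2), Pow(N, -1)))
x = Rational(-1399, 1026) (x = Mul(Rational(-1, 3), Add(Add(Mul(26, Pow(19, -1)), Mul(23, Pow(-18, -1))), 4)) = Mul(Rational(-1, 3), Add(Add(Mul(26, Rational(1, 19)), Mul(23, Rational(-1, 18))), 4)) = Mul(Rational(-1, 3), Add(Add(Rational(26, 19), Rational(-23, 18)), 4)) = Mul(Rational(-1, 3), Add(Rational(31, 342), 4)) = Mul(Rational(-1, 3), Rational(1399, 342)) = Rational(-1399, 1026) ≈ -1.3635)
Mul(Mul(56, x), Function('Q')(-5)) = Mul(Mul(56, Rational(-1399, 1026)), Mul(Rational(1, 2), Pow(-5, -1))) = Mul(Rational(-39172, 513), Mul(Rational(1, 2), Rational(-1, 5))) = Mul(Rational(-39172, 513), Rational(-1, 10)) = Rational(19586, 2565)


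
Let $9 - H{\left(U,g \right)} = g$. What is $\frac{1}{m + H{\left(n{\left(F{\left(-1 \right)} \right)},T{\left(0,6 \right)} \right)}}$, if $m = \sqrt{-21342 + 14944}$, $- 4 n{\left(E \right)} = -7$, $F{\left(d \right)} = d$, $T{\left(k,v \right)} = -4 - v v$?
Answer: $\frac{7}{1257} - \frac{i \sqrt{6398}}{8799} \approx 0.0055688 - 0.0090905 i$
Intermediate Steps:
$T{\left(k,v \right)} = -4 - v^{2}$
$n{\left(E \right)} = \frac{7}{4}$ ($n{\left(E \right)} = \left(- \frac{1}{4}\right) \left(-7\right) = \frac{7}{4}$)
$H{\left(U,g \right)} = 9 - g$
$m = i \sqrt{6398}$ ($m = \sqrt{-6398} = i \sqrt{6398} \approx 79.988 i$)
$\frac{1}{m + H{\left(n{\left(F{\left(-1 \right)} \right)},T{\left(0,6 \right)} \right)}} = \frac{1}{i \sqrt{6398} + \left(9 - \left(-4 - 6^{2}\right)\right)} = \frac{1}{i \sqrt{6398} + \left(9 - \left(-4 - 36\right)\right)} = \frac{1}{i \sqrt{6398} + \left(9 - -40\right)} = \frac{1}{i \sqrt{6398} + \left(9 + 40\right)} = \frac{1}{i \sqrt{6398} + 49} = \frac{1}{49 + i \sqrt{6398}}$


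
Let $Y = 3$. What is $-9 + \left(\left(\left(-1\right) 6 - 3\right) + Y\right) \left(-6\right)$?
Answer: $27$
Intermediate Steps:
$-9 + \left(\left(\left(-1\right) 6 - 3\right) + Y\right) \left(-6\right) = -9 + \left(\left(\left(-1\right) 6 - 3\right) + 3\right) \left(-6\right) = -9 + \left(\left(-6 - 3\right) + 3\right) \left(-6\right) = -9 + \left(-9 + 3\right) \left(-6\right) = -9 - -36 = -9 + 36 = 27$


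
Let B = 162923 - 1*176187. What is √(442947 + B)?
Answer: √429683 ≈ 655.50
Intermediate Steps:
B = -13264 (B = 162923 - 176187 = -13264)
√(442947 + B) = √(442947 - 13264) = √429683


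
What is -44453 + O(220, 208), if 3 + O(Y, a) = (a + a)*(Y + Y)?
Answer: 138584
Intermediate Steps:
O(Y, a) = -3 + 4*Y*a (O(Y, a) = -3 + (a + a)*(Y + Y) = -3 + (2*a)*(2*Y) = -3 + 4*Y*a)
-44453 + O(220, 208) = -44453 + (-3 + 4*220*208) = -44453 + (-3 + 183040) = -44453 + 183037 = 138584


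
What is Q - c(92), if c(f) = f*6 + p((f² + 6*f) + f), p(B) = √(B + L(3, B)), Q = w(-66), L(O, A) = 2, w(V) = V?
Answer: -618 - √9110 ≈ -713.45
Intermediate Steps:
Q = -66
p(B) = √(2 + B) (p(B) = √(B + 2) = √(2 + B))
c(f) = √(2 + f² + 7*f) + 6*f (c(f) = f*6 + √(2 + ((f² + 6*f) + f)) = 6*f + √(2 + (f² + 7*f)) = 6*f + √(2 + f² + 7*f) = √(2 + f² + 7*f) + 6*f)
Q - c(92) = -66 - (√(2 + 92*(7 + 92)) + 6*92) = -66 - (√(2 + 92*99) + 552) = -66 - (√(2 + 9108) + 552) = -66 - (√9110 + 552) = -66 - (552 + √9110) = -66 + (-552 - √9110) = -618 - √9110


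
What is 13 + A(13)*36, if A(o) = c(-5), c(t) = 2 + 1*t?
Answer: -95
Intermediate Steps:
c(t) = 2 + t
A(o) = -3 (A(o) = 2 - 5 = -3)
13 + A(13)*36 = 13 - 3*36 = 13 - 108 = -95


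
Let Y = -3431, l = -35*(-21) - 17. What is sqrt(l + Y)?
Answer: I*sqrt(2713) ≈ 52.086*I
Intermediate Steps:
l = 718 (l = 735 - 17 = 718)
sqrt(l + Y) = sqrt(718 - 3431) = sqrt(-2713) = I*sqrt(2713)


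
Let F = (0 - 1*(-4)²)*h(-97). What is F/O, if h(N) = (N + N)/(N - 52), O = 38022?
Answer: -1552/2832639 ≈ -0.00054790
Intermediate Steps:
h(N) = 2*N/(-52 + N) (h(N) = (2*N)/(-52 + N) = 2*N/(-52 + N))
F = -3104/149 (F = (0 - 1*(-4)²)*(2*(-97)/(-52 - 97)) = (0 - 1*16)*(2*(-97)/(-149)) = (0 - 16)*(2*(-97)*(-1/149)) = -16*194/149 = -3104/149 ≈ -20.832)
F/O = -3104/149/38022 = -3104/149*1/38022 = -1552/2832639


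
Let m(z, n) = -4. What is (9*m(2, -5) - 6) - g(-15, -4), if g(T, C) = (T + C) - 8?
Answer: -15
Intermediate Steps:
g(T, C) = -8 + C + T (g(T, C) = (C + T) - 8 = -8 + C + T)
(9*m(2, -5) - 6) - g(-15, -4) = (9*(-4) - 6) - (-8 - 4 - 15) = (-36 - 6) - 1*(-27) = -42 + 27 = -15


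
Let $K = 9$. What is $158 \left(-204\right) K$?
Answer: $-290088$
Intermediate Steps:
$158 \left(-204\right) K = 158 \left(-204\right) 9 = \left(-32232\right) 9 = -290088$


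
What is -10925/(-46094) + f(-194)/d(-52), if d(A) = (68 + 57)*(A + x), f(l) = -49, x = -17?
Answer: 5078249/20924250 ≈ 0.24270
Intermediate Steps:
d(A) = -2125 + 125*A (d(A) = (68 + 57)*(A - 17) = 125*(-17 + A) = -2125 + 125*A)
-10925/(-46094) + f(-194)/d(-52) = -10925/(-46094) - 49/(-2125 + 125*(-52)) = -10925*(-1/46094) - 49/(-2125 - 6500) = 575/2426 - 49/(-8625) = 575/2426 - 49*(-1/8625) = 575/2426 + 49/8625 = 5078249/20924250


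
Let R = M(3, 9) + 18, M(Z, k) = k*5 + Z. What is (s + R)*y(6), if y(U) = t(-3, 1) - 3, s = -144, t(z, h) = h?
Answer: 156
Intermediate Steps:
M(Z, k) = Z + 5*k (M(Z, k) = 5*k + Z = Z + 5*k)
y(U) = -2 (y(U) = 1 - 3 = -2)
R = 66 (R = (3 + 5*9) + 18 = (3 + 45) + 18 = 48 + 18 = 66)
(s + R)*y(6) = (-144 + 66)*(-2) = -78*(-2) = 156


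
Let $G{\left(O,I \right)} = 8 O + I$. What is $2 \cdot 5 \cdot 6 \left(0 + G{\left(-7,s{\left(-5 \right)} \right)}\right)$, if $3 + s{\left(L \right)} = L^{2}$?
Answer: $-2040$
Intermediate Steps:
$s{\left(L \right)} = -3 + L^{2}$
$G{\left(O,I \right)} = I + 8 O$
$2 \cdot 5 \cdot 6 \left(0 + G{\left(-7,s{\left(-5 \right)} \right)}\right) = 2 \cdot 5 \cdot 6 \left(0 + \left(\left(-3 + \left(-5\right)^{2}\right) + 8 \left(-7\right)\right)\right) = 10 \cdot 6 \left(0 + \left(\left(-3 + 25\right) - 56\right)\right) = 60 \left(0 + \left(22 - 56\right)\right) = 60 \left(0 - 34\right) = 60 \left(-34\right) = -2040$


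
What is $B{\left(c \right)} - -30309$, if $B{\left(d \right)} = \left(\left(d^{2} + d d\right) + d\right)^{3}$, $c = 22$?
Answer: $970329309$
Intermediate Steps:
$B{\left(d \right)} = \left(d + 2 d^{2}\right)^{3}$ ($B{\left(d \right)} = \left(\left(d^{2} + d^{2}\right) + d\right)^{3} = \left(2 d^{2} + d\right)^{3} = \left(d + 2 d^{2}\right)^{3}$)
$B{\left(c \right)} - -30309 = 22^{3} \left(1 + 2 \cdot 22\right)^{3} - -30309 = 10648 \left(1 + 44\right)^{3} + 30309 = 10648 \cdot 45^{3} + 30309 = 10648 \cdot 91125 + 30309 = 970299000 + 30309 = 970329309$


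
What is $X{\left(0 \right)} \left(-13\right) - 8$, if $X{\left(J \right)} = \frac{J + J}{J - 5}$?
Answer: $-8$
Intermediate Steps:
$X{\left(J \right)} = \frac{2 J}{-5 + J}$
$X{\left(0 \right)} \left(-13\right) - 8 = 2 \cdot 0 \frac{1}{-5 + 0} \left(-13\right) - 8 = 2 \cdot 0 \frac{1}{-5} \left(-13\right) - 8 = 2 \cdot 0 \left(- \frac{1}{5}\right) \left(-13\right) - 8 = 0 \left(-13\right) - 8 = 0 - 8 = -8$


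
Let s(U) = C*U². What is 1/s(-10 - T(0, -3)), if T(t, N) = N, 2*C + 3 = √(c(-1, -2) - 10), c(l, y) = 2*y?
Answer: -6/1127 - 2*I*√14/1127 ≈ -0.0053239 - 0.00664*I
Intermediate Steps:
C = -3/2 + I*√14/2 (C = -3/2 + √(2*(-2) - 10)/2 = -3/2 + √(-4 - 10)/2 = -3/2 + √(-14)/2 = -3/2 + (I*√14)/2 = -3/2 + I*√14/2 ≈ -1.5 + 1.8708*I)
s(U) = U²*(-3/2 + I*√14/2) (s(U) = (-3/2 + I*√14/2)*U² = U²*(-3/2 + I*√14/2))
1/s(-10 - T(0, -3)) = 1/((-10 - 1*(-3))²*(-3 + I*√14)/2) = 1/((-10 + 3)²*(-3 + I*√14)/2) = 1/((½)*(-7)²*(-3 + I*√14)) = 1/((½)*49*(-3 + I*√14)) = 1/(-147/2 + 49*I*√14/2)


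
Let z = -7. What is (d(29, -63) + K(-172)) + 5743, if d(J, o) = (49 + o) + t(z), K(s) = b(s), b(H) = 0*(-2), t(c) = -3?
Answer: 5726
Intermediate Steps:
b(H) = 0
K(s) = 0
d(J, o) = 46 + o (d(J, o) = (49 + o) - 3 = 46 + o)
(d(29, -63) + K(-172)) + 5743 = ((46 - 63) + 0) + 5743 = (-17 + 0) + 5743 = -17 + 5743 = 5726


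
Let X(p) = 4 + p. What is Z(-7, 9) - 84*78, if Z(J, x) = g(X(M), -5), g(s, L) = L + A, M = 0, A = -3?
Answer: -6560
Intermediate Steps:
g(s, L) = -3 + L (g(s, L) = L - 3 = -3 + L)
Z(J, x) = -8 (Z(J, x) = -3 - 5 = -8)
Z(-7, 9) - 84*78 = -8 - 84*78 = -8 - 6552 = -6560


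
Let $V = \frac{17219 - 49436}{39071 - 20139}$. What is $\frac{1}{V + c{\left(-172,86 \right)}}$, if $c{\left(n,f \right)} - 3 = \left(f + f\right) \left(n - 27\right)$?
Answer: $- \frac{18932}{647979917} \approx -2.9217 \cdot 10^{-5}$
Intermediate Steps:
$c{\left(n,f \right)} = 3 + 2 f \left(-27 + n\right)$ ($c{\left(n,f \right)} = 3 + \left(f + f\right) \left(n - 27\right) = 3 + 2 f \left(-27 + n\right)$)
$V = - \frac{32217}{18932} \approx -1.7017$
$\frac{1}{V + c{\left(-172,86 \right)}} = \frac{1}{- \frac{32217}{18932} + \left(3 - 4644 + 2 \cdot 86 \left(-172\right)\right)} = \frac{1}{- \frac{32217}{18932} - 34225} = \frac{1}{- \frac{647979917}{18932}} = - \frac{18932}{647979917}$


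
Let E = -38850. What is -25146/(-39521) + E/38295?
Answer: -1031396/2726949 ≈ -0.37822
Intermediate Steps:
-25146/(-39521) + E/38295 = -25146/(-39521) - 38850/38295 = -25146*(-1/39521) - 38850*1/38295 = 25146/39521 - 70/69 = -1031396/2726949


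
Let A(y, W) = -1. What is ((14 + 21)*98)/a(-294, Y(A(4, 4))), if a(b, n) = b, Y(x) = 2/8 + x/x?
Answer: -35/3 ≈ -11.667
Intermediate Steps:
Y(x) = 5/4 (Y(x) = 2*(⅛) + 1 = ¼ + 1 = 5/4)
((14 + 21)*98)/a(-294, Y(A(4, 4))) = ((14 + 21)*98)/(-294) = (35*98)*(-1/294) = 3430*(-1/294) = -35/3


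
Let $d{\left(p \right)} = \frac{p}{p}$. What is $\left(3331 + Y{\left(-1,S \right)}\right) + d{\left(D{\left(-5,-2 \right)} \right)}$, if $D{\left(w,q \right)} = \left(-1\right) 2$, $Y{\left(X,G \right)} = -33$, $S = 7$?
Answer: $3299$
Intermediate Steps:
$D{\left(w,q \right)} = -2$
$d{\left(p \right)} = 1$
$\left(3331 + Y{\left(-1,S \right)}\right) + d{\left(D{\left(-5,-2 \right)} \right)} = \left(3331 - 33\right) + 1 = 3298 + 1 = 3299$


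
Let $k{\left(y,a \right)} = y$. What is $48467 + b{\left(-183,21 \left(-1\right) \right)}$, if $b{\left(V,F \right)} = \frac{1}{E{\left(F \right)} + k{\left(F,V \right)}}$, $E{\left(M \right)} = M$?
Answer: $\frac{2035613}{42} \approx 48467.0$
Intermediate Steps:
$b{\left(V,F \right)} = \frac{1}{2 F}$ ($b{\left(V,F \right)} = \frac{1}{F + F} = \frac{1}{2 F}$)
$48467 + b{\left(-183,21 \left(-1\right) \right)} = 48467 + \frac{1}{2 \cdot 21 \left(-1\right)} = 48467 + \frac{1}{2 \left(-21\right)} = 48467 + \frac{1}{2} \left(- \frac{1}{21}\right) = 48467 - \frac{1}{42} = \frac{2035613}{42}$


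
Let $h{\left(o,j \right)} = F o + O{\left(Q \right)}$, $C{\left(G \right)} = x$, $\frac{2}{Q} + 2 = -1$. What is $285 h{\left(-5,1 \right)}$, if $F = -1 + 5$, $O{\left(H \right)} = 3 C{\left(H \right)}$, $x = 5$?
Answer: $-1425$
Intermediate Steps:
$Q = - \frac{2}{3}$ ($Q = \frac{2}{-2 - 1} = \frac{2}{-3} = 2 \left(- \frac{1}{3}\right) = - \frac{2}{3} \approx -0.66667$)
$C{\left(G \right)} = 5$
$O{\left(H \right)} = 15$ ($O{\left(H \right)} = 3 \cdot 5 = 15$)
$F = 4$
$h{\left(o,j \right)} = 15 + 4 o$ ($h{\left(o,j \right)} = 4 o + 15 = 15 + 4 o$)
$285 h{\left(-5,1 \right)} = 285 \left(15 + 4 \left(-5\right)\right) = 285 \left(15 - 20\right) = 285 \left(-5\right) = -1425$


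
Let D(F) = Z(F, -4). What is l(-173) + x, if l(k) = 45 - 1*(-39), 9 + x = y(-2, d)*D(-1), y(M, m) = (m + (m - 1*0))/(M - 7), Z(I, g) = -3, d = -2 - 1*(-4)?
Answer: 229/3 ≈ 76.333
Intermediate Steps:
d = 2 (d = -2 + 4 = 2)
D(F) = -3
y(M, m) = 2*m/(-7 + M) (y(M, m) = (m + (m + 0))/(-7 + M) = (m + m)/(-7 + M) = (2*m)/(-7 + M) = 2*m/(-7 + M))
x = -23/3 (x = -9 + (2*2/(-7 - 2))*(-3) = -9 + (2*2/(-9))*(-3) = -9 + (2*2*(-1/9))*(-3) = -9 - 4/9*(-3) = -9 + 4/3 = -23/3 ≈ -7.6667)
l(k) = 84 (l(k) = 45 + 39 = 84)
l(-173) + x = 84 - 23/3 = 229/3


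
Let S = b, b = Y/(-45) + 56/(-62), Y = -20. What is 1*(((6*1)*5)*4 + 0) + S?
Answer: 33352/279 ≈ 119.54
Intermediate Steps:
b = -128/279 (b = -20/(-45) + 56/(-62) = -20*(-1/45) + 56*(-1/62) = 4/9 - 28/31 = -128/279 ≈ -0.45878)
S = -128/279 ≈ -0.45878
1*(((6*1)*5)*4 + 0) + S = 1*(((6*1)*5)*4 + 0) - 128/279 = 1*((6*5)*4 + 0) - 128/279 = 1*(30*4 + 0) - 128/279 = 1*(120 + 0) - 128/279 = 1*120 - 128/279 = 120 - 128/279 = 33352/279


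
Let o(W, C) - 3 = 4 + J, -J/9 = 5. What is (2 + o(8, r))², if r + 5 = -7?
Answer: 1296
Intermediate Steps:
J = -45 (J = -9*5 = -45)
r = -12 (r = -5 - 7 = -12)
o(W, C) = -38 (o(W, C) = 3 + (4 - 45) = 3 - 41 = -38)
(2 + o(8, r))² = (2 - 38)² = (-36)² = 1296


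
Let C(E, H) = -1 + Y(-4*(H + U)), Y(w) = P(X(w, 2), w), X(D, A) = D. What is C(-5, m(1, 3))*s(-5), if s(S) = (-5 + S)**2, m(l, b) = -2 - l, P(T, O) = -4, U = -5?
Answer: -500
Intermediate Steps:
Y(w) = -4
C(E, H) = -5 (C(E, H) = -1 - 4 = -5)
C(-5, m(1, 3))*s(-5) = -5*(-5 - 5)**2 = -5*(-10)**2 = -5*100 = -500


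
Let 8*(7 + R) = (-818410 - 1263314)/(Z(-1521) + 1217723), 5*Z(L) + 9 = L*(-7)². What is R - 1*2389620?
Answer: -28742804160713/12028154 ≈ -2.3896e+6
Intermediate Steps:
Z(L) = -9/5 + 49*L/5 (Z(L) = -9/5 + (L*(-7)²)/5 = -9/5 + (L*49)/5 = -9/5 + (49*L)/5 = -9/5 + 49*L/5)
R = -86799233/12028154 (R = -7 + ((-818410 - 1263314)/((-9/5 + (49/5)*(-1521)) + 1217723))/8 = -7 + (-2081724/((-9/5 - 74529/5) + 1217723))/8 = -7 + (-2081724/(-74538/5 + 1217723))/8 = -7 + (-2081724/6014077/5)/8 = -7 + (-2081724*5/6014077)/8 = -7 + (⅛)*(-10408620/6014077) = -7 - 2602155/12028154 = -86799233/12028154 ≈ -7.2163)
R - 1*2389620 = -86799233/12028154 - 1*2389620 = -86799233/12028154 - 2389620 = -28742804160713/12028154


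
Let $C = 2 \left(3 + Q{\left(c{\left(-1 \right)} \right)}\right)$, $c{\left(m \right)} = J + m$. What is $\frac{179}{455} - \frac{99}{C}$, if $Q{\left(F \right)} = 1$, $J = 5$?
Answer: $- \frac{43613}{3640} \approx -11.982$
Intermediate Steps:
$c{\left(m \right)} = 5 + m$
$C = 8$ ($C = 2 \left(3 + 1\right) = 2 \cdot 4 = 8$)
$\frac{179}{455} - \frac{99}{C} = \frac{179}{455} - \frac{99}{8} = - \frac{43613}{3640}$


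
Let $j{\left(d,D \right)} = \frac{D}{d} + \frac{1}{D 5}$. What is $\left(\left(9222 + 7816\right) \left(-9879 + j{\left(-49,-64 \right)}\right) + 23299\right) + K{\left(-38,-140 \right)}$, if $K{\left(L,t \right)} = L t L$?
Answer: $- \frac{188692070033}{1120} \approx -1.6848 \cdot 10^{8}$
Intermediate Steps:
$j{\left(d,D \right)} = \frac{1}{5 D} + \frac{D}{d}$ ($j{\left(d,D \right)} = \frac{D}{d} + \frac{1}{D} \frac{1}{5} = \frac{D}{d} + \frac{1}{5 D} = \frac{1}{5 D} + \frac{D}{d}$)
$K{\left(L,t \right)} = t L^{2}$
$\left(\left(9222 + 7816\right) \left(-9879 + j{\left(-49,-64 \right)}\right) + 23299\right) + K{\left(-38,-140 \right)} = \left(\left(9222 + 7816\right) \left(-9879 + \left(\frac{1}{5 \left(-64\right)} - \frac{64}{-49}\right)\right) + 23299\right) - 140 \left(-38\right)^{2} = \left(17038 \left(-9879 + \left(\frac{1}{5} \left(- \frac{1}{64}\right) - - \frac{64}{49}\right)\right) + 23299\right) - 202160 = \left(17038 \left(-9879 + \left(- \frac{1}{320} + \frac{64}{49}\right)\right) + 23299\right) - 202160 = \left(17038 \left(-9879 + \frac{20431}{15680}\right) + 23299\right) - 202160 = \left(17038 \left(- \frac{154882289}{15680}\right) + 23299\right) - 202160 = \left(- \frac{188491745713}{1120} + 23299\right) - 202160 = - \frac{188465650833}{1120} - 202160 = - \frac{188692070033}{1120}$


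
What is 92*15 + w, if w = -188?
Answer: 1192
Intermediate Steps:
92*15 + w = 92*15 - 188 = 1380 - 188 = 1192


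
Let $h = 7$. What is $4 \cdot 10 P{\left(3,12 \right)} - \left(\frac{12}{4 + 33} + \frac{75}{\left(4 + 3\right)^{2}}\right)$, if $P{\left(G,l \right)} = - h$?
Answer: $- \frac{511003}{1813} \approx -281.85$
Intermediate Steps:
$P{\left(G,l \right)} = -7$ ($P{\left(G,l \right)} = \left(-1\right) 7 = -7$)
$4 \cdot 10 P{\left(3,12 \right)} - \left(\frac{12}{4 + 33} + \frac{75}{\left(4 + 3\right)^{2}}\right) = 4 \cdot 10 \left(-7\right) - \left(\frac{12}{4 + 33} + \frac{75}{\left(4 + 3\right)^{2}}\right) = 40 \left(-7\right) - \left(\frac{12}{37} + \frac{75}{49}\right) = -280 - \left(\frac{12}{37} + \frac{75}{49}\right) = -280 - \frac{3363}{1813} = - \frac{511003}{1813}$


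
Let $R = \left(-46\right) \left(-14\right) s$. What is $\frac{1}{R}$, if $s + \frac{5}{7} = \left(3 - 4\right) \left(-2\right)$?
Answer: $\frac{1}{828} \approx 0.0012077$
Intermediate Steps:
$s = \frac{9}{7}$ ($s = - \frac{5}{7} + \left(3 - 4\right) \left(-2\right) = - \frac{5}{7} - -2 = - \frac{5}{7} + 2 = \frac{9}{7} \approx 1.2857$)
$R = 828$ ($R = \left(-46\right) \left(-14\right) \frac{9}{7} = 644 \cdot \frac{9}{7} = 828$)
$\frac{1}{R} = \frac{1}{828}$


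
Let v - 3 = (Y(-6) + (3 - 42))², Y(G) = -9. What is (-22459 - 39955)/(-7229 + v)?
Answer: 31207/2461 ≈ 12.681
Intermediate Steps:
v = 2307 (v = 3 + (-9 + (3 - 42))² = 3 + (-9 - 39)² = 3 + (-48)² = 3 + 2304 = 2307)
(-22459 - 39955)/(-7229 + v) = (-22459 - 39955)/(-7229 + 2307) = -62414/(-4922) = -62414*(-1/4922) = 31207/2461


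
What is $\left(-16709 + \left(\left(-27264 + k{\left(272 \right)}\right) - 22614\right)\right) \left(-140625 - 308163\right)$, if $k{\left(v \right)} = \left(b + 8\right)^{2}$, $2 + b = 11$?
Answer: $29753746824$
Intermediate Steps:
$b = 9$ ($b = -2 + 11 = 9$)
$k{\left(v \right)} = 289$ ($k{\left(v \right)} = \left(9 + 8\right)^{2} = 17^{2} = 289$)
$\left(-16709 + \left(\left(-27264 + k{\left(272 \right)}\right) - 22614\right)\right) \left(-140625 - 308163\right) = \left(-16709 + \left(\left(-27264 + 289\right) - 22614\right)\right) \left(-140625 - 308163\right) = \left(-16709 - 49589\right) \left(-448788\right) = \left(-66298\right) \left(-448788\right) = 29753746824$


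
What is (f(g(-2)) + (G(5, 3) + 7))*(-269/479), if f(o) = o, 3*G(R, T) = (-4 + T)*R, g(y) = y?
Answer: -2690/1437 ≈ -1.8720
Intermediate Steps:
G(R, T) = R*(-4 + T)/3 (G(R, T) = ((-4 + T)*R)/3 = (R*(-4 + T))/3 = R*(-4 + T)/3)
(f(g(-2)) + (G(5, 3) + 7))*(-269/479) = (-2 + ((⅓)*5*(-4 + 3) + 7))*(-269/479) = (-2 + ((⅓)*5*(-1) + 7))*(-269*1/479) = (-2 + (-5/3 + 7))*(-269/479) = (-2 + 16/3)*(-269/479) = (10/3)*(-269/479) = -2690/1437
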